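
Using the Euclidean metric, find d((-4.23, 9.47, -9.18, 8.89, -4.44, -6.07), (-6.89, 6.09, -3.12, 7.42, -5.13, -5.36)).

√(Σ(x_i - y_i)²) = √((-4.23 - (-6.89))² + (9.47 - 6.09)² + (-9.18 - (-3.12))² + (8.89 - 7.42)² + (-4.44 - (-5.13))² + (-6.07 - (-5.36))²)
= √(2.66² + 3.38² + (-6.06)² + 1.47² + 0.69² + (-0.71)²) = √(7.0756 + 11.4244 + 36.7236 + 2.1609 + 0.4761 + 0.5041) = √58.3647 ≈ 7.6397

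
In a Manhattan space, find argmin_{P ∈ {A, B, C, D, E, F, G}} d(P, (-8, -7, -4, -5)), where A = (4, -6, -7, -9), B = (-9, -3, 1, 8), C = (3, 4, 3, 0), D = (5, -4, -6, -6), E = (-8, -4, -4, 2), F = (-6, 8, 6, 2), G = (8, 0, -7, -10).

Distances: d(A) = 20, d(B) = 23, d(C) = 34, d(D) = 19, d(E) = 10, d(F) = 34, d(G) = 31. Nearest: E = (-8, -4, -4, 2) with distance 10.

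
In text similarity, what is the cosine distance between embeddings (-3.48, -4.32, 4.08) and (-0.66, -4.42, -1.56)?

With u = (-3.48, -4.32, 4.08), v = (-0.66, -4.42, -1.56):
u·v = (-3.48)·(-0.66) + (-4.32)·(-4.42) + 4.08·(-1.56) = 2.2968 + 19.0944 + (-6.3648) = 15.0264.
|u| = √((-3.48)² + (-4.32)² + 4.08²) = √(12.1104 + 18.6624 + 16.6464) = √47.4192, |v| = √((-0.66)² + (-4.42)² + (-1.56)²) = √(0.4356 + 19.5364 + 2.4336) = √22.4056.
cos θ = (u·v)/(|u||v|) = 15.0264/(√47.4192·√22.4056) ≈ 0.461
Cosine distance = 1 - cos θ ≈ 1 - 0.461 = 0.539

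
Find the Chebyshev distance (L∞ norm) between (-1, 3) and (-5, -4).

max(|x_i - y_i|) = max(|-1 - (-5)|, |3 - (-4)|) = max(4, 7) = 7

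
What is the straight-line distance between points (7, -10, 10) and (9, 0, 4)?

√(Σ(x_i - y_i)²) = √((7 - 9)² + (-10 - 0)² + (10 - 4)²)
= √((-2)² + (-10)² + 6²) = √(4 + 100 + 36) = √140 ≈ 11.8322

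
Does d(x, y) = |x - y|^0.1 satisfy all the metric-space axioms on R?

Yes. With 0 < p = 0.1 ≤ 1, d(x,y) = |x-y|^0.1 is a metric on R. Non-negativity and symmetry are immediate; |x-y|^0.1 = 0 ⟺ |x-y| = 0 ⟺ x = y. For the triangle inequality, the function t ↦ t^0.1 is subadditive on [0,∞) when p ≤ 1, so |x-z|^0.1 ≤ (|x-y| + |y-z|)^0.1 ≤ |x-y|^0.1 + |y-z|^0.1.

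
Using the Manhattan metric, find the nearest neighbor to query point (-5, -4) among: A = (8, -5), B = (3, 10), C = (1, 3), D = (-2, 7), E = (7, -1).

Distances: d(A) = 14, d(B) = 22, d(C) = 13, d(D) = 14, d(E) = 15. Nearest: C = (1, 3) with distance 13.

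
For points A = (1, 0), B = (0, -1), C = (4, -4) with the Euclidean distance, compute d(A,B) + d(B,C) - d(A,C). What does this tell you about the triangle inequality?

d(A,B) = √(1² + 1²) = √2 ≈ 1.4142, d(B,C) = √(4² + 3²) = √25 = 5, d(A,C) = √(3² + 4²) = √25 = 5.
d(A,B) + d(B,C) - d(A,C) = 1.4142 + 5 - 5 = 6.4142 - 5 = 1.4142 (to 4 decimal places). This is ≥ 0, so the triangle inequality holds for these points.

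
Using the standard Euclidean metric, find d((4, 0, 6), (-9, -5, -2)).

√(Σ(x_i - y_i)²) = √((4 - (-9))² + (0 - (-5))² + (6 - (-2))²)
= √(13² + 5² + 8²) = √(169 + 25 + 64) = √258 ≈ 16.0624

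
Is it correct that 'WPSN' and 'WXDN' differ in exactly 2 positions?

Differing positions: 2, 3. Hamming distance = 2, so the claim is true.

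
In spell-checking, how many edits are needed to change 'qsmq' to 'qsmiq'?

Let D[i][j] be the edit distance between the first i characters of 'qsmq' and the first j characters of 'qsmiq', with D[i][0] = i, D[0][j] = j, and D[i][j] = D[i-1][j-1] if the characters match, else 1 + min(D[i-1][j], D[i][j-1], D[i-1][j-1]). Filling the table (rows: prefixes of 'qsmq', columns: prefixes of 'qsmiq'):
     ε  q  s  m  i  q
  ε  0  1  2  3  4  5
  q  1  0  1  2  3  4
  s  2  1  0  1  2  3
  m  3  2  1  0  1  2
  q  4  3  2  1  1  1
The bottom-right entry gives D[4][5] = 1, so no sequence of fewer than 1 edit works. Backtracking through the table gives one optimal edit sequence (1 edit):
  qsmq → qsmiq (ins i @4)
Edit distance = 1.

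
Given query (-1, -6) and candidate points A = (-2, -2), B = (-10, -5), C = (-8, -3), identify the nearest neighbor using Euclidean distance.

Distances: d(A) ≈ 4.1231, d(B) ≈ 9.0554, d(C) ≈ 7.6158. Nearest: A = (-2, -2) with distance 4.1231.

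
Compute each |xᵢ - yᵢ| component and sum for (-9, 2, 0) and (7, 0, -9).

Σ|x_i - y_i| = |-9 - 7| + |2 - 0| + |0 - (-9)| = 16 + 2 + 9 = 27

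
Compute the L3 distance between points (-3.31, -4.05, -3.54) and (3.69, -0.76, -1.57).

(Σ|x_i - y_i|^3)^(1/3) = (|-3.31 - 3.69|^3 + |-4.05 - (-0.76)|^3 + |-3.54 - (-1.57)|^3)^(1/3)
= (7^3 + 3.29^3 + 1.97^3)^(1/3) ≈ (343 + 35.6113 + 7.6454)^(1/3) = (386.2567)^(1/3) ≈ 7.2827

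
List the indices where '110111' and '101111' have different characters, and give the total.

Differing positions: 2, 3. Hamming distance = 2.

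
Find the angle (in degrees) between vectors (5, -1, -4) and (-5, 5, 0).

With u = (5, -1, -4), v = (-5, 5, 0):
u·v = 5·(-5) + (-1)·5 + (-4)·0 = (-25) + (-5) + 0 = -30.
|u| = √(5² + (-1)² + (-4)²) = √42, |v| = √((-5)² + 5² + 0²) = √50, so |u||v| = √(42·50) = √2100.
cos θ = (u·v)/(|u||v|) = -30/√2100 ≈ -0.654654
θ = arccos(-0.654654) ≈ 130.89°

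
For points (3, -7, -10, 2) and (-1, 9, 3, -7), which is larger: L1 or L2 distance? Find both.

L1 = |3 - (-1)| + |-7 - 9| + |-10 - 3| + |2 - (-7)| = 4 + 16 + 13 + 9 = 42
L2 = √(4² + 16² + 13² + 9²) = √522 ≈ 22.8473
L1 ≥ L2 always (equality iff movement is along one axis); L1 > L2 here.
Ratio L1/L2 = 42/√522 ≈ 1.8383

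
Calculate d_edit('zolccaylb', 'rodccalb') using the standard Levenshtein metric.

Let D[i][j] be the edit distance between the first i characters of 'zolccaylb' and the first j characters of 'rodccalb', with D[i][0] = i, D[0][j] = j, and D[i][j] = D[i-1][j-1] if the characters match, else 1 + min(D[i-1][j], D[i][j-1], D[i-1][j-1]). Filling the table (rows: prefixes of 'zolccaylb', columns: prefixes of 'rodccalb'):
     ε  r  o  d  c  c  a  l  b
  ε  0  1  2  3  4  5  6  7  8
  z  1  1  2  3  4  5  6  7  8
  o  2  2  1  2  3  4  5  6  7
  l  3  3  2  2  3  4  5  5  6
  c  4  4  3  3  2  3  4  5  6
  c  5  5  4  4  3  2  3  4  5
  a  6  6  5  5  4  3  2  3  4
  y  7  7  6  6  5  4  3  3  4
  l  8  8  7  7  6  5  4  3  4
  b  9  9  8  8  7  6  5  4  3
The bottom-right entry gives D[9][8] = 3, so no sequence of fewer than 3 edits works. Backtracking through the table gives one optimal edit sequence (3 edits):
  zolccaylb → rolccaylb (sub z→r @1)
  rolccaylb → rodccaylb (sub l→d @3)
  rodccaylb → rodccalb (del y @7)
Edit distance = 3.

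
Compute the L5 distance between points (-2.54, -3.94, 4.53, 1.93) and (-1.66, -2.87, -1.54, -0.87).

(Σ|x_i - y_i|^5)^(1/5) = (|-2.54 - (-1.66)|^5 + |-3.94 - (-2.87)|^5 + |4.53 - (-1.54)|^5 + |1.93 - (-0.87)|^5)^(1/5)
= (0.88^5 + 1.07^5 + 6.07^5 + 2.8^5)^(1/5) ≈ (0.5277 + 1.4026 + 8240.3082 + 172.1037)^(1/5) = (8414.3422)^(1/5) ≈ 6.0954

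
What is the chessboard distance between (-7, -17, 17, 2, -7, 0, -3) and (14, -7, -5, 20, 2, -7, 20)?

max(|x_i - y_i|) = max(|-7 - 14|, |-17 - (-7)|, |17 - (-5)|, |2 - 20|, |-7 - 2|, |0 - (-7)|, |-3 - 20|) = max(21, 10, 22, 18, 9, 7, 23) = 23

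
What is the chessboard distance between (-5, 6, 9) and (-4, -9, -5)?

max(|x_i - y_i|) = max(|-5 - (-4)|, |6 - (-9)|, |9 - (-5)|) = max(1, 15, 14) = 15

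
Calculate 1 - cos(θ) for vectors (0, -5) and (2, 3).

With u = (0, -5), v = (2, 3):
u·v = 0·2 + (-5)·3 = 0 + (-15) = -15.
|u| = √(0² + (-5)²) = √25, |v| = √(2² + 3²) = √13, so |u||v| = √(25·13) = √325.
cos θ = (u·v)/(|u||v|) = -15/√325 ≈ -0.8321
Cosine distance = 1 - cos θ ≈ 1 - (-0.8321) = 1.8321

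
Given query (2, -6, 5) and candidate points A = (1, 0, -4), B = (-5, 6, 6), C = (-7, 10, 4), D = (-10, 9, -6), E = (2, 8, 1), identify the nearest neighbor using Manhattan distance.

Distances: d(A) = 16, d(B) = 20, d(C) = 26, d(D) = 38, d(E) = 18. Nearest: A = (1, 0, -4) with distance 16.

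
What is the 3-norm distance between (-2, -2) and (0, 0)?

(Σ|x_i - y_i|^3)^(1/3) = (|-2 - 0|^3 + |-2 - 0|^3)^(1/3)
= (2^3 + 2^3)^(1/3) = (8 + 8)^(1/3) = (16)^(1/3) ≈ 2.5198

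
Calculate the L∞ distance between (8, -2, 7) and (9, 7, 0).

max(|x_i - y_i|) = max(|8 - 9|, |-2 - 7|, |7 - 0|) = max(1, 9, 7) = 9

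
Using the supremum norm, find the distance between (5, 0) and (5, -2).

max(|x_i - y_i|) = max(|5 - 5|, |0 - (-2)|) = max(0, 2) = 2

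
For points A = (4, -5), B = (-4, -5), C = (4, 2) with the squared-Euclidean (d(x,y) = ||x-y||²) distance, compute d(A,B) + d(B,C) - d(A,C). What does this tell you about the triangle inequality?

d(A,B) = 8² + 0² = 64, d(B,C) = 8² + 7² = 113, d(A,C) = 0² + 7² = 49.
d(A,B) + d(B,C) - d(A,C) = 64 + 113 - 49 = 177 - 49 = 128. This is ≥ 0, so the triangle inequality holds for these points.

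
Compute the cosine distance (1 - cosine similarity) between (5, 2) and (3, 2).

With u = (5, 2), v = (3, 2):
u·v = 5·3 + 2·2 = 15 + 4 = 19.
|u| = √(5² + 2²) = √29, |v| = √(3² + 2²) = √13, so |u||v| = √(29·13) = √377.
cos θ = (u·v)/(|u||v|) = 19/√377 ≈ 0.9785
Cosine distance = 1 - cos θ ≈ 1 - 0.9785 = 0.0215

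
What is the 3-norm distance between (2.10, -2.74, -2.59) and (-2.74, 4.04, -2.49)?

(Σ|x_i - y_i|^3)^(1/3) = (|2.1 - (-2.74)|^3 + |-2.74 - 4.04|^3 + |-2.59 - (-2.49)|^3)^(1/3)
= (4.84^3 + 6.78^3 + 0.1^3)^(1/3) ≈ (113.3799 + 311.6658 + 0.001)^(1/3) = (425.0467)^(1/3) ≈ 7.5187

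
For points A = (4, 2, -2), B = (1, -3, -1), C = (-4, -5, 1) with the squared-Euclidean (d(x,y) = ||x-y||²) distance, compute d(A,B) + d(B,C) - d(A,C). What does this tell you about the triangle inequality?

d(A,B) = 3² + 5² + 1² = 35, d(B,C) = 5² + 2² + 2² = 33, d(A,C) = 8² + 7² + 3² = 122.
d(A,B) + d(B,C) - d(A,C) = 35 + 33 - 122 = 68 - 122 = -54. This is < 0, so the triangle inequality FAILS for these points (squared-Euclidean is not a metric).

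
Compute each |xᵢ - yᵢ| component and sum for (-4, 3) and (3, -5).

Σ|x_i - y_i| = |-4 - 3| + |3 - (-5)| = 7 + 8 = 15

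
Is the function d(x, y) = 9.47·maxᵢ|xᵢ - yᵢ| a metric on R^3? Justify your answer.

Yes. The L∞ (Chebyshev) norm induces a metric on R^3, and multiplying a metric by a positive constant 9.47 > 0 preserves all four axioms: non-negativity (9.47·||x-y|| ≥ 0), identity (9.47·||x-y|| = 0 ⟺ ||x-y|| = 0 ⟺ x = y), symmetry (||x-y|| = ||y-x||), and the triangle inequality (9.47·||x-z|| ≤ 9.47·||x-y|| + 9.47·||y-z||). So d is a metric.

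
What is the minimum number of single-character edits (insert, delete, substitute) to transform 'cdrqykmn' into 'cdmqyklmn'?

Let D[i][j] be the edit distance between the first i characters of 'cdrqykmn' and the first j characters of 'cdmqyklmn', with D[i][0] = i, D[0][j] = j, and D[i][j] = D[i-1][j-1] if the characters match, else 1 + min(D[i-1][j], D[i][j-1], D[i-1][j-1]). Filling the table (rows: prefixes of 'cdrqykmn', columns: prefixes of 'cdmqyklmn'):
     ε  c  d  m  q  y  k  l  m  n
  ε  0  1  2  3  4  5  6  7  8  9
  c  1  0  1  2  3  4  5  6  7  8
  d  2  1  0  1  2  3  4  5  6  7
  r  3  2  1  1  2  3  4  5  6  7
  q  4  3  2  2  1  2  3  4  5  6
  y  5  4  3  3  2  1  2  3  4  5
  k  6  5  4  4  3  2  1  2  3  4
  m  7  6  5  4  4  3  2  2  2  3
  n  8  7  6  5  5  4  3  3  3  2
The bottom-right entry gives D[8][9] = 2, so no sequence of fewer than 2 edits works. Backtracking through the table gives one optimal edit sequence (2 edits):
  cdrqykmn → cdmqykmn (sub r→m @3)
  cdmqykmn → cdmqyklmn (ins l @7)
Edit distance = 2.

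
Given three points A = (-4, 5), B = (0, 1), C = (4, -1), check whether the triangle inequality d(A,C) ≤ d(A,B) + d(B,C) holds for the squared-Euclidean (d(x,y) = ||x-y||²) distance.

d(A,B) = 4² + 4² = 32, d(B,C) = 4² + 2² = 20, d(A,C) = 8² + 6² = 100.
d(A,C) = 100 > 32 + 20 = 52. Triangle inequality is VIOLATED. (Squared-Euclidean is not a metric — this is a counterexample.)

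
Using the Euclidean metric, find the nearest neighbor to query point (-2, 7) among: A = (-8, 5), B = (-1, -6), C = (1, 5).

Distances: d(A) ≈ 6.3246, d(B) ≈ 13.0384, d(C) ≈ 3.6056. Nearest: C = (1, 5) with distance 3.6056.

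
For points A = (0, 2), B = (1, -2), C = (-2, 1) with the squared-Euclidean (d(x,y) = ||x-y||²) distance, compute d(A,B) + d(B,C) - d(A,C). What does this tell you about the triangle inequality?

d(A,B) = 1² + 4² = 17, d(B,C) = 3² + 3² = 18, d(A,C) = 2² + 1² = 5.
d(A,B) + d(B,C) - d(A,C) = 17 + 18 - 5 = 35 - 5 = 30. This is ≥ 0, so the triangle inequality holds for these points.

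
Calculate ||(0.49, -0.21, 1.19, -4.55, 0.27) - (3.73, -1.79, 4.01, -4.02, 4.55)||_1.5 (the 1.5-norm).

(Σ|x_i - y_i|^1.5)^(1/1.5) = (|0.49 - 3.73|^1.5 + |-0.21 - (-1.79)|^1.5 + |1.19 - 4.01|^1.5 + |-4.55 - (-4.02)|^1.5 + |0.27 - 4.55|^1.5)^(1/1.5)
= (3.24^1.5 + 1.58^1.5 + 2.82^1.5 + 0.53^1.5 + 4.28^1.5)^(1/1.5) ≈ (5.832 + 1.986 + 4.7356 + 0.3858 + 8.8545)^(1/1.5) = (21.7939)^(1/1.5) ≈ 7.8023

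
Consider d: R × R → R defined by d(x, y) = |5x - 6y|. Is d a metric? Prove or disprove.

No. d fails symmetry: d(1, 4) = |5·1 - 6·4| = |-19| = 19, but d(4, 1) = |5·4 - 6·1| = |14| = 14. Since 19 ≠ 14, d(x,y) ≠ d(y,x) in general.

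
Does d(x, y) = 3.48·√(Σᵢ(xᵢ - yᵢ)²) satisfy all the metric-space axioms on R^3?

Yes. The L2 (Euclidean) norm induces a metric on R^3, and multiplying a metric by a positive constant 3.48 > 0 preserves all four axioms: non-negativity (3.48·||x-y|| ≥ 0), identity (3.48·||x-y|| = 0 ⟺ ||x-y|| = 0 ⟺ x = y), symmetry (||x-y|| = ||y-x||), and the triangle inequality (3.48·||x-z|| ≤ 3.48·||x-y|| + 3.48·||y-z||). So d is a metric.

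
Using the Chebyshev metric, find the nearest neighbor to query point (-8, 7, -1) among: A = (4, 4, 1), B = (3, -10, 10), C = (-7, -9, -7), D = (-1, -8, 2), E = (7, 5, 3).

Distances: d(A) = 12, d(B) = 17, d(C) = 16, d(D) = 15, d(E) = 15. Nearest: A = (4, 4, 1) with distance 12.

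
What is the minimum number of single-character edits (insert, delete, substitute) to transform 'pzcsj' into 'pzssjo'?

Let D[i][j] be the edit distance between the first i characters of 'pzcsj' and the first j characters of 'pzssjo', with D[i][0] = i, D[0][j] = j, and D[i][j] = D[i-1][j-1] if the characters match, else 1 + min(D[i-1][j], D[i][j-1], D[i-1][j-1]). Filling the table (rows: prefixes of 'pzcsj', columns: prefixes of 'pzssjo'):
     ε  p  z  s  s  j  o
  ε  0  1  2  3  4  5  6
  p  1  0  1  2  3  4  5
  z  2  1  0  1  2  3  4
  c  3  2  1  1  2  3  4
  s  4  3  2  1  1  2  3
  j  5  4  3  2  2  1  2
The bottom-right entry gives D[5][6] = 2, so no sequence of fewer than 2 edits works. Backtracking through the table gives one optimal edit sequence (2 edits):
  pzcsj → pzssj (sub c→s @3)
  pzssj → pzssjo (ins o @6)
Edit distance = 2.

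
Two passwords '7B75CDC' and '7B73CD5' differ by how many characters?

Differing positions: 4, 7. Hamming distance = 2.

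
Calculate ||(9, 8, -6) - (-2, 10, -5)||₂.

√(Σ(x_i - y_i)²) = √((9 - (-2))² + (8 - 10)² + (-6 - (-5))²)
= √(11² + (-2)² + (-1)²) = √(121 + 4 + 1) = √126 ≈ 11.225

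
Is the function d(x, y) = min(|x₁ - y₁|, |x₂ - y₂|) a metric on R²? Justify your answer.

No. d fails identity of indiscernibles: take x = (-2, 0) and y = (-2, 7). Then d(x,y) = min(|-2 - (-2)|, |0 - 7|) = min(0, 7) = 0, yet x ≠ y.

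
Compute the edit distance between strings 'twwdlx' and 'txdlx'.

Let D[i][j] be the edit distance between the first i characters of 'twwdlx' and the first j characters of 'txdlx', with D[i][0] = i, D[0][j] = j, and D[i][j] = D[i-1][j-1] if the characters match, else 1 + min(D[i-1][j], D[i][j-1], D[i-1][j-1]). Filling the table (rows: prefixes of 'twwdlx', columns: prefixes of 'txdlx'):
     ε  t  x  d  l  x
  ε  0  1  2  3  4  5
  t  1  0  1  2  3  4
  w  2  1  1  2  3  4
  w  3  2  2  2  3  4
  d  4  3  3  2  3  4
  l  5  4  4  3  2  3
  x  6  5  4  4  3  2
The bottom-right entry gives D[6][5] = 2, so no sequence of fewer than 2 edits works. Backtracking through the table gives one optimal edit sequence (2 edits):
  twwdlx → twdlx (del w @2)
  twdlx → txdlx (sub w→x @2)
Edit distance = 2.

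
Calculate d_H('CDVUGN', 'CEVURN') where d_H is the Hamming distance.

Differing positions: 2, 5. Hamming distance = 2.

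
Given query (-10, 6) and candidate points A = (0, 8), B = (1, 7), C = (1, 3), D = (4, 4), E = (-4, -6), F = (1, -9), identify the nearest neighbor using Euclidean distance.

Distances: d(A) ≈ 10.198, d(B) ≈ 11.0454, d(C) ≈ 11.4018, d(D) ≈ 14.1421, d(E) ≈ 13.4164, d(F) ≈ 18.6011. Nearest: A = (0, 8) with distance 10.198.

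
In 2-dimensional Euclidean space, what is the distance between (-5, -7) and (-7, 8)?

√(Σ(x_i - y_i)²) = √((-5 - (-7))² + (-7 - 8)²)
= √(2² + (-15)²) = √(4 + 225) = √229 ≈ 15.1327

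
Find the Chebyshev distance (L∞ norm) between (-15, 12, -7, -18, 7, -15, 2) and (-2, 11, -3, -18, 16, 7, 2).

max(|x_i - y_i|) = max(|-15 - (-2)|, |12 - 11|, |-7 - (-3)|, |-18 - (-18)|, |7 - 16|, |-15 - 7|, |2 - 2|) = max(13, 1, 4, 0, 9, 22, 0) = 22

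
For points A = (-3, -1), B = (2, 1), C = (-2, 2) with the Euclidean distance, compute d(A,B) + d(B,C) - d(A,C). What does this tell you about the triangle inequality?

d(A,B) = √(5² + 2²) = √29 ≈ 5.3852, d(B,C) = √(4² + 1²) = √17 ≈ 4.1231, d(A,C) = √(1² + 3²) = √10 ≈ 3.1623.
d(A,B) + d(B,C) - d(A,C) = 5.3852 + 4.1231 - 3.1623 = 9.5083 - 3.1623 = 6.346 (to 4 decimal places). This is ≥ 0, so the triangle inequality holds for these points.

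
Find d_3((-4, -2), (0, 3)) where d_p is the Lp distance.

(Σ|x_i - y_i|^3)^(1/3) = (|-4 - 0|^3 + |-2 - 3|^3)^(1/3)
= (4^3 + 5^3)^(1/3) = (64 + 125)^(1/3) = (189)^(1/3) ≈ 5.7388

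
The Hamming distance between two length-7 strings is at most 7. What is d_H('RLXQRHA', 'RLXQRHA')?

Differing positions: none. Hamming distance = 0. The maximum possible Hamming distance for length-7 strings is 7, so d_H/7 = 0/7 = 0.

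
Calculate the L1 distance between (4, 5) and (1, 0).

Σ|x_i - y_i| = |4 - 1| + |5 - 0| = 3 + 5 = 8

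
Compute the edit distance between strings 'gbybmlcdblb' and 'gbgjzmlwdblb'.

Let D[i][j] be the edit distance between the first i characters of 'gbybmlcdblb' and the first j characters of 'gbgjzmlwdblb', with D[i][0] = i, D[0][j] = j, and D[i][j] = D[i-1][j-1] if the characters match, else 1 + min(D[i-1][j], D[i][j-1], D[i-1][j-1]). Filling the table (rows: prefixes of 'gbybmlcdblb', columns: prefixes of 'gbgjzmlwdblb'):
     ε  g  b  g  j  z  m  l  w  d  b  l  b
  ε  0  1  2  3  4  5  6  7  8  9 10 11 12
  g  1  0  1  2  3  4  5  6  7  8  9 10 11
  b  2  1  0  1  2  3  4  5  6  7  8  9 10
  y  3  2  1  1  2  3  4  5  6  7  8  9 10
  b  4  3  2  2  2  3  4  5  6  7  7  8  9
  m  5  4  3  3  3  3  3  4  5  6  7  8  9
  l  6  5  4  4  4  4  4  3  4  5  6  7  8
  c  7  6  5  5  5  5  5  4  4  5  6  7  8
  d  8  7  6  6  6  6  6  5  5  4  5  6  7
  b  9  8  7  7  7  7  7  6  6  5  4  5  6
  l 10  9  8  8  8  8  8  7  7  6  5  4  5
  b 11 10  9  9  9  9  9  8  8  7  6  5  4
The bottom-right entry gives D[11][12] = 4, so no sequence of fewer than 4 edits works. Backtracking through the table gives one optimal edit sequence (4 edits):
  gbybmlcdblb → gbgybmlcdblb (ins g @3)
  gbgybmlcdblb → gbgjbmlcdblb (sub y→j @4)
  gbgjbmlcdblb → gbgjzmlcdblb (sub b→z @5)
  gbgjzmlcdblb → gbgjzmlwdblb (sub c→w @8)
Edit distance = 4.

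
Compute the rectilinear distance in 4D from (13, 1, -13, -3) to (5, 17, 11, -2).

Σ|x_i - y_i| = |13 - 5| + |1 - 17| + |-13 - 11| + |-3 - (-2)| = 8 + 16 + 24 + 1 = 49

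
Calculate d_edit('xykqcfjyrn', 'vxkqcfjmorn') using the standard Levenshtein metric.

Let D[i][j] be the edit distance between the first i characters of 'xykqcfjyrn' and the first j characters of 'vxkqcfjmorn', with D[i][0] = i, D[0][j] = j, and D[i][j] = D[i-1][j-1] if the characters match, else 1 + min(D[i-1][j], D[i][j-1], D[i-1][j-1]). Filling the table (rows: prefixes of 'xykqcfjyrn', columns: prefixes of 'vxkqcfjmorn'):
     ε  v  x  k  q  c  f  j  m  o  r  n
  ε  0  1  2  3  4  5  6  7  8  9 10 11
  x  1  1  1  2  3  4  5  6  7  8  9 10
  y  2  2  2  2  3  4  5  6  7  8  9 10
  k  3  3  3  2  3  4  5  6  7  8  9 10
  q  4  4  4  3  2  3  4  5  6  7  8  9
  c  5  5  5  4  3  2  3  4  5  6  7  8
  f  6  6  6  5  4  3  2  3  4  5  6  7
  j  7  7  7  6  5  4  3  2  3  4  5  6
  y  8  8  8  7  6  5  4  3  3  4  5  6
  r  9  9  9  8  7  6  5  4  4  4  4  5
  n 10 10 10  9  8  7  6  5  5  5  5  4
The bottom-right entry gives D[10][11] = 4, so no sequence of fewer than 4 edits works. Backtracking through the table gives one optimal edit sequence (4 edits):
  xykqcfjyrn → vykqcfjyrn (sub x→v @1)
  vykqcfjyrn → vxkqcfjyrn (sub y→x @2)
  vxkqcfjyrn → vxkqcfjmyrn (ins m @8)
  vxkqcfjmyrn → vxkqcfjmorn (sub y→o @9)
Edit distance = 4.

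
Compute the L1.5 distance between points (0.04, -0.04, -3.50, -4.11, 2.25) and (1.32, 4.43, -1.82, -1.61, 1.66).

(Σ|x_i - y_i|^1.5)^(1/1.5) = (|0.04 - 1.32|^1.5 + |-0.04 - 4.43|^1.5 + |-3.5 - (-1.82)|^1.5 + |-4.11 - (-1.61)|^1.5 + |2.25 - 1.66|^1.5)^(1/1.5)
= (1.28^1.5 + 4.47^1.5 + 1.68^1.5 + 2.5^1.5 + 0.59^1.5)^(1/1.5) ≈ (1.4482 + 9.4506 + 2.1775 + 3.9528 + 0.4532)^(1/1.5) = (17.4823)^(1/1.5) ≈ 6.736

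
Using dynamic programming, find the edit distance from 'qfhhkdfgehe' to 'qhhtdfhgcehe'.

Let D[i][j] be the edit distance between the first i characters of 'qfhhkdfgehe' and the first j characters of 'qhhtdfhgcehe', with D[i][0] = i, D[0][j] = j, and D[i][j] = D[i-1][j-1] if the characters match, else 1 + min(D[i-1][j], D[i][j-1], D[i-1][j-1]). Filling the table (rows: prefixes of 'qfhhkdfgehe', columns: prefixes of 'qhhtdfhgcehe'):
     ε  q  h  h  t  d  f  h  g  c  e  h  e
  ε  0  1  2  3  4  5  6  7  8  9 10 11 12
  q  1  0  1  2  3  4  5  6  7  8  9 10 11
  f  2  1  1  2  3  4  4  5  6  7  8  9 10
  h  3  2  1  1  2  3  4  4  5  6  7  8  9
  h  4  3  2  1  2  3  4  4  5  6  7  7  8
  k  5  4  3  2  2  3  4  5  5  6  7  8  8
  d  6  5  4  3  3  2  3  4  5  6  7  8  9
  f  7  6  5  4  4  3  2  3  4  5  6  7  8
  g  8  7  6  5  5  4  3  3  3  4  5  6  7
  e  9  8  7  6  6  5  4  4  4  4  4  5  6
  h 10  9  8  7  7  6  5  4  5  5  5  4  5
  e 11 10  9  8  8  7  6  5  5  6  5  5  4
The bottom-right entry gives D[11][12] = 4, so no sequence of fewer than 4 edits works. Backtracking through the table gives one optimal edit sequence (4 edits):
  qfhhkdfgehe → qhhkdfgehe (del f @2)
  qhhkdfgehe → qhhtdfgehe (sub k→t @4)
  qhhtdfgehe → qhhtdfhgehe (ins h @7)
  qhhtdfhgehe → qhhtdfhgcehe (ins c @9)
Edit distance = 4.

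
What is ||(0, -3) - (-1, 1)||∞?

max(|x_i - y_i|) = max(|0 - (-1)|, |-3 - 1|) = max(1, 4) = 4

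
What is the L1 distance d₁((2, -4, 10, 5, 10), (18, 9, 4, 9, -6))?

Σ|x_i - y_i| = |2 - 18| + |-4 - 9| + |10 - 4| + |5 - 9| + |10 - (-6)| = 16 + 13 + 6 + 4 + 16 = 55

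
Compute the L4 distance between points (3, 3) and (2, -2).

(Σ|x_i - y_i|^4)^(1/4) = (|3 - 2|^4 + |3 - (-2)|^4)^(1/4)
= (1^4 + 5^4)^(1/4) = (1 + 625)^(1/4) = (626)^(1/4) ≈ 5.002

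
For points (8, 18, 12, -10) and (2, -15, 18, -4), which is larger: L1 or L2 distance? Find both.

L1 = |8 - 2| + |18 - (-15)| + |12 - 18| + |-10 - (-4)| = 6 + 33 + 6 + 6 = 51
L2 = √(6² + 33² + 6² + 6²) = √1197 ≈ 34.5977
L1 ≥ L2 always (equality iff movement is along one axis); L1 > L2 here.
Ratio L1/L2 = 51/√1197 ≈ 1.4741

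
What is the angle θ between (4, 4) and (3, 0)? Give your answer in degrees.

With u = (4, 4), v = (3, 0):
u·v = 4·3 + 4·0 = 12 + 0 = 12.
|u| = √(4² + 4²) = √32, |v| = √(3² + 0²) = √9, so |u||v| = √(32·9) = √288.
cos θ = (u·v)/(|u||v|) = 12/√288 ≈ 0.707107
θ = arccos(0.707107) ≈ 45°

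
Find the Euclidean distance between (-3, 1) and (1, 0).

√(Σ(x_i - y_i)²) = √((-3 - 1)² + (1 - 0)²)
= √((-4)² + 1²) = √(16 + 1) = √17 ≈ 4.1231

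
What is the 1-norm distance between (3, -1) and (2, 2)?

Σ|x_i - y_i| = |3 - 2| + |-1 - 2| = 1 + 3 = 4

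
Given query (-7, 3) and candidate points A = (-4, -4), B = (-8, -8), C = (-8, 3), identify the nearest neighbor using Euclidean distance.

Distances: d(A) ≈ 7.6158, d(B) ≈ 11.0454, d(C) = 1. Nearest: C = (-8, 3) with distance 1.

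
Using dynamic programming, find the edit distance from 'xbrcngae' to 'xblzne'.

Let D[i][j] be the edit distance between the first i characters of 'xbrcngae' and the first j characters of 'xblzne', with D[i][0] = i, D[0][j] = j, and D[i][j] = D[i-1][j-1] if the characters match, else 1 + min(D[i-1][j], D[i][j-1], D[i-1][j-1]). Filling the table (rows: prefixes of 'xbrcngae', columns: prefixes of 'xblzne'):
     ε  x  b  l  z  n  e
  ε  0  1  2  3  4  5  6
  x  1  0  1  2  3  4  5
  b  2  1  0  1  2  3  4
  r  3  2  1  1  2  3  4
  c  4  3  2  2  2  3  4
  n  5  4  3  3  3  2  3
  g  6  5  4  4  4  3  3
  a  7  6  5  5  5  4  4
  e  8  7  6  6  6  5  4
The bottom-right entry gives D[8][6] = 4, so no sequence of fewer than 4 edits works. Backtracking through the table gives one optimal edit sequence (4 edits):
  xbrcngae → xblcngae (sub r→l @3)
  xblcngae → xblzngae (sub c→z @4)
  xblzngae → xblznae (del g @6)
  xblznae → xblzne (del a @6)
Edit distance = 4.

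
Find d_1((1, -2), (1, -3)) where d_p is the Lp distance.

Σ|x_i - y_i| = |1 - 1| + |-2 - (-3)| = 0 + 1 = 1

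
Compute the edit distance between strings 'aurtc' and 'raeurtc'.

Let D[i][j] be the edit distance between the first i characters of 'aurtc' and the first j characters of 'raeurtc', with D[i][0] = i, D[0][j] = j, and D[i][j] = D[i-1][j-1] if the characters match, else 1 + min(D[i-1][j], D[i][j-1], D[i-1][j-1]). Filling the table (rows: prefixes of 'aurtc', columns: prefixes of 'raeurtc'):
     ε  r  a  e  u  r  t  c
  ε  0  1  2  3  4  5  6  7
  a  1  1  1  2  3  4  5  6
  u  2  2  2  2  2  3  4  5
  r  3  2  3  3  3  2  3  4
  t  4  3  3  4  4  3  2  3
  c  5  4  4  4  5  4  3  2
The bottom-right entry gives D[5][7] = 2, so no sequence of fewer than 2 edits works. Backtracking through the table gives one optimal edit sequence (2 edits):
  aurtc → raurtc (ins r @1)
  raurtc → raeurtc (ins e @3)
Edit distance = 2.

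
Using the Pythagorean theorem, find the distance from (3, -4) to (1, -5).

√(Σ(x_i - y_i)²) = √((3 - 1)² + (-4 - (-5))²)
= √(2² + 1²) = √(4 + 1) = √5 ≈ 2.2361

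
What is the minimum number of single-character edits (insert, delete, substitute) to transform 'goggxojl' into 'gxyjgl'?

Let D[i][j] be the edit distance between the first i characters of 'goggxojl' and the first j characters of 'gxyjgl', with D[i][0] = i, D[0][j] = j, and D[i][j] = D[i-1][j-1] if the characters match, else 1 + min(D[i-1][j], D[i][j-1], D[i-1][j-1]). Filling the table (rows: prefixes of 'goggxojl', columns: prefixes of 'gxyjgl'):
     ε  g  x  y  j  g  l
  ε  0  1  2  3  4  5  6
  g  1  0  1  2  3  4  5
  o  2  1  1  2  3  4  5
  g  3  2  2  2  3  3  4
  g  4  3  3  3  3  3  4
  x  5  4  3  4  4  4  4
  o  6  5  4  4  5  5  5
  j  7  6  5  5  4  5  6
  l  8  7  6  6  5  5  5
The bottom-right entry gives D[8][6] = 5, so no sequence of fewer than 5 edits works. Backtracking through the table gives one optimal edit sequence (5 edits):
  goggxojl → oggxojl (del g @1)
  oggxojl → ggxojl (del o @1)
  ggxojl → gxojl (del g @1)
  gxojl → gxyjl (sub o→y @3)
  gxyjl → gxyjgl (ins g @5)
Edit distance = 5.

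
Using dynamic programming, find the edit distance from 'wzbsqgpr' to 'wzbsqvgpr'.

Let D[i][j] be the edit distance between the first i characters of 'wzbsqgpr' and the first j characters of 'wzbsqvgpr', with D[i][0] = i, D[0][j] = j, and D[i][j] = D[i-1][j-1] if the characters match, else 1 + min(D[i-1][j], D[i][j-1], D[i-1][j-1]). Filling the table (rows: prefixes of 'wzbsqgpr', columns: prefixes of 'wzbsqvgpr'):
     ε  w  z  b  s  q  v  g  p  r
  ε  0  1  2  3  4  5  6  7  8  9
  w  1  0  1  2  3  4  5  6  7  8
  z  2  1  0  1  2  3  4  5  6  7
  b  3  2  1  0  1  2  3  4  5  6
  s  4  3  2  1  0  1  2  3  4  5
  q  5  4  3  2  1  0  1  2  3  4
  g  6  5  4  3  2  1  1  1  2  3
  p  7  6  5  4  3  2  2  2  1  2
  r  8  7  6  5  4  3  3  3  2  1
The bottom-right entry gives D[8][9] = 1, so no sequence of fewer than 1 edit works. Backtracking through the table gives one optimal edit sequence (1 edit):
  wzbsqgpr → wzbsqvgpr (ins v @6)
Edit distance = 1.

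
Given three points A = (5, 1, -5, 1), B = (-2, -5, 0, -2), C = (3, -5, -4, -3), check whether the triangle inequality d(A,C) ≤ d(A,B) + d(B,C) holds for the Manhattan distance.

d(A,B) = 7 + 6 + 5 + 3 = 21, d(B,C) = 5 + 0 + 4 + 1 = 10, d(A,C) = 2 + 6 + 1 + 4 = 13.
d(A,C) = 13 ≤ 21 + 10 = 31. Triangle inequality is satisfied.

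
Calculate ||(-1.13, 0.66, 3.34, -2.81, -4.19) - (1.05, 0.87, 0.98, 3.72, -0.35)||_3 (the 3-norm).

(Σ|x_i - y_i|^3)^(1/3) = (|-1.13 - 1.05|^3 + |0.66 - 0.87|^3 + |3.34 - 0.98|^3 + |-2.81 - 3.72|^3 + |-4.19 - (-0.35)|^3)^(1/3)
= (2.18^3 + 0.21^3 + 2.36^3 + 6.53^3 + 3.84^3)^(1/3) ≈ (10.3602 + 0.0093 + 13.1443 + 278.4451 + 56.6231)^(1/3) = (358.582)^(1/3) ≈ 7.1044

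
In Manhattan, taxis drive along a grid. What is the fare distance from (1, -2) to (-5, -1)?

Σ|x_i - y_i| = |1 - (-5)| + |-2 - (-1)| = 6 + 1 = 7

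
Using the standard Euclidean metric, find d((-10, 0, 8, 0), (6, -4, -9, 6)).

√(Σ(x_i - y_i)²) = √((-10 - 6)² + (0 - (-4))² + (8 - (-9))² + (0 - 6)²)
= √((-16)² + 4² + 17² + (-6)²) = √(256 + 16 + 289 + 36) = √597 ≈ 24.4336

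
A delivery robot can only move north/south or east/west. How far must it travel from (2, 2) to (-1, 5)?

Σ|x_i - y_i| = |2 - (-1)| + |2 - 5| = 3 + 3 = 6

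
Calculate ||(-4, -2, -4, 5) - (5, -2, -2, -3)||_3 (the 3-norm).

(Σ|x_i - y_i|^3)^(1/3) = (|-4 - 5|^3 + |-2 - (-2)|^3 + |-4 - (-2)|^3 + |5 - (-3)|^3)^(1/3)
= (9^3 + 0^3 + 2^3 + 8^3)^(1/3) = (729 + 0 + 8 + 512)^(1/3) = (1249)^(1/3) ≈ 10.7693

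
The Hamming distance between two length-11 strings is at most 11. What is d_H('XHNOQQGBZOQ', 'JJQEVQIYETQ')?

Differing positions: 1, 2, 3, 4, 5, 7, 8, 9, 10. Hamming distance = 9. The maximum possible Hamming distance for length-11 strings is 11, so d_H/11 = 9/11 ≈ 0.8182.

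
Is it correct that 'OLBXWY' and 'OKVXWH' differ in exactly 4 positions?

Differing positions: 2, 3, 6. Hamming distance = 3, so the claim that d_H = 4 is false.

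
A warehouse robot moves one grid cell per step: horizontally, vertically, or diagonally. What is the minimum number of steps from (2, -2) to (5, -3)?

max(|x_i - y_i|) = max(|2 - 5|, |-2 - (-3)|) = max(3, 1) = 3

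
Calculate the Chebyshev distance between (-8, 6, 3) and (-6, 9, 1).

max(|x_i - y_i|) = max(|-8 - (-6)|, |6 - 9|, |3 - 1|) = max(2, 3, 2) = 3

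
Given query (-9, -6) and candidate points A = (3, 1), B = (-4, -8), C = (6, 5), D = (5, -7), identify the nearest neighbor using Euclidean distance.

Distances: d(A) ≈ 13.8924, d(B) ≈ 5.3852, d(C) ≈ 18.6011, d(D) ≈ 14.0357. Nearest: B = (-4, -8) with distance 5.3852.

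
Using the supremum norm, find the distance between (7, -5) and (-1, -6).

max(|x_i - y_i|) = max(|7 - (-1)|, |-5 - (-6)|) = max(8, 1) = 8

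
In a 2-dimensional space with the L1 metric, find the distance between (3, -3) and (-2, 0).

Σ|x_i - y_i| = |3 - (-2)| + |-3 - 0| = 5 + 3 = 8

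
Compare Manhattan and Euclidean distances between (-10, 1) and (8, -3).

L1 = |-10 - 8| + |1 - (-3)| = 18 + 4 = 22
L2 = √(18² + 4²) = √340 ≈ 18.4391
L1 ≥ L2 always (equality iff movement is along one axis); L1 > L2 here.
Ratio L1/L2 = 22/√340 ≈ 1.1931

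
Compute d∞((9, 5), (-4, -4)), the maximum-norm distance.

max(|x_i - y_i|) = max(|9 - (-4)|, |5 - (-4)|) = max(13, 9) = 13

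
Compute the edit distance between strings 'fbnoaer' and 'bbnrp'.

Let D[i][j] be the edit distance between the first i characters of 'fbnoaer' and the first j characters of 'bbnrp', with D[i][0] = i, D[0][j] = j, and D[i][j] = D[i-1][j-1] if the characters match, else 1 + min(D[i-1][j], D[i][j-1], D[i-1][j-1]). Filling the table (rows: prefixes of 'fbnoaer', columns: prefixes of 'bbnrp'):
     ε  b  b  n  r  p
  ε  0  1  2  3  4  5
  f  1  1  2  3  4  5
  b  2  1  1  2  3  4
  n  3  2  2  1  2  3
  o  4  3  3  2  2  3
  a  5  4  4  3  3  3
  e  6  5  5  4  4  4
  r  7  6  6  5  4  5
The bottom-right entry gives D[7][5] = 5, so no sequence of fewer than 5 edits works. Backtracking through the table gives one optimal edit sequence (5 edits):
  fbnoaer → bbnoaer (sub f→b @1)
  bbnoaer → bbnaer (del o @4)
  bbnaer → bbner (del a @4)
  bbner → bbnrr (sub e→r @4)
  bbnrr → bbnrp (sub r→p @5)
Edit distance = 5.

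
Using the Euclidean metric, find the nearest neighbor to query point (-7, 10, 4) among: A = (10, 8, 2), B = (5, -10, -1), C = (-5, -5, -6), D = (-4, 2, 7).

Distances: d(A) ≈ 17.2337, d(B) ≈ 23.8537, d(C) ≈ 18.1384, d(D) ≈ 9.0554. Nearest: D = (-4, 2, 7) with distance 9.0554.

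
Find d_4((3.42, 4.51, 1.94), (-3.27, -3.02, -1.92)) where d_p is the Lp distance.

(Σ|x_i - y_i|^4)^(1/4) = (|3.42 - (-3.27)|^4 + |4.51 - (-3.02)|^4 + |1.94 - (-1.92)|^4)^(1/4)
= (6.69^4 + 7.53^4 + 3.86^4)^(1/4) ≈ (2003.1085 + 3214.9921 + 221.9981)^(1/4) = (5440.0987)^(1/4) ≈ 8.5882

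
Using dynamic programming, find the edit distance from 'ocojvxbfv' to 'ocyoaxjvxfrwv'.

Let D[i][j] be the edit distance between the first i characters of 'ocojvxbfv' and the first j characters of 'ocyoaxjvxfrwv', with D[i][0] = i, D[0][j] = j, and D[i][j] = D[i-1][j-1] if the characters match, else 1 + min(D[i-1][j], D[i][j-1], D[i-1][j-1]). Filling the table (rows: prefixes of 'ocojvxbfv', columns: prefixes of 'ocyoaxjvxfrwv'):
     ε  o  c  y  o  a  x  j  v  x  f  r  w  v
  ε  0  1  2  3  4  5  6  7  8  9 10 11 12 13
  o  1  0  1  2  3  4  5  6  7  8  9 10 11 12
  c  2  1  0  1  2  3  4  5  6  7  8  9 10 11
  o  3  2  1  1  1  2  3  4  5  6  7  8  9 10
  j  4  3  2  2  2  2  3  3  4  5  6  7  8  9
  v  5  4  3  3  3  3  3  4  3  4  5  6  7  8
  x  6  5  4  4  4  4  3  4  4  3  4  5  6  7
  b  7  6  5  5  5  5  4  4  5  4  4  5  6  7
  f  8  7  6  6  6  6  5  5  5  5  4  5  6  7
  v  9  8  7  7  7  7  6  6  5  6  5  5  6  6
The bottom-right entry gives D[9][13] = 6, so no sequence of fewer than 6 edits works. Backtracking through the table gives one optimal edit sequence (6 edits):
  ocojvxbfv → ocyojvxbfv (ins y @3)
  ocyojvxbfv → ocyoajvxbfv (ins a @5)
  ocyoajvxbfv → ocyoaxjvxbfv (ins x @6)
  ocyoaxjvxbfv → ocyoaxjvxfbfv (ins f @10)
  ocyoaxjvxfbfv → ocyoaxjvxfrfv (sub b→r @11)
  ocyoaxjvxfrfv → ocyoaxjvxfrwv (sub f→w @12)
Edit distance = 6.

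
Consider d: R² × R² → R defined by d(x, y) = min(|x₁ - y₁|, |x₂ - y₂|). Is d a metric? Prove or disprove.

No. d fails identity of indiscernibles: take x = (3, 0) and y = (3, 6). Then d(x,y) = min(|3 - 3|, |0 - 6|) = min(0, 6) = 0, yet x ≠ y.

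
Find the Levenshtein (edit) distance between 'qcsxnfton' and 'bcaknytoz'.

Let D[i][j] be the edit distance between the first i characters of 'qcsxnfton' and the first j characters of 'bcaknytoz', with D[i][0] = i, D[0][j] = j, and D[i][j] = D[i-1][j-1] if the characters match, else 1 + min(D[i-1][j], D[i][j-1], D[i-1][j-1]). Filling the table (rows: prefixes of 'qcsxnfton', columns: prefixes of 'bcaknytoz'):
     ε  b  c  a  k  n  y  t  o  z
  ε  0  1  2  3  4  5  6  7  8  9
  q  1  1  2  3  4  5  6  7  8  9
  c  2  2  1  2  3  4  5  6  7  8
  s  3  3  2  2  3  4  5  6  7  8
  x  4  4  3  3  3  4  5  6  7  8
  n  5  5  4  4  4  3  4  5  6  7
  f  6  6  5  5  5  4  4  5  6  7
  t  7  7  6  6  6  5  5  4  5  6
  o  8  8  7  7  7  6  6  5  4  5
  n  9  9  8  8  8  7  7  6  5  5
The bottom-right entry gives D[9][9] = 5, so no sequence of fewer than 5 edits works. Backtracking through the table gives one optimal edit sequence (5 edits):
  qcsxnfton → bcsxnfton (sub q→b @1)
  bcsxnfton → bcaxnfton (sub s→a @3)
  bcaxnfton → bcaknfton (sub x→k @4)
  bcaknfton → bcaknyton (sub f→y @6)
  bcaknyton → bcaknytoz (sub n→z @9)
Edit distance = 5.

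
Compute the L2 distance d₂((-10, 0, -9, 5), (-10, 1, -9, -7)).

√(Σ(x_i - y_i)²) = √((-10 - (-10))² + (0 - 1)² + (-9 - (-9))² + (5 - (-7))²)
= √(0² + (-1)² + 0² + 12²) = √(0 + 1 + 0 + 144) = √145 ≈ 12.0416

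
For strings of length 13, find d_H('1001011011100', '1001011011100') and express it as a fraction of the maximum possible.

Differing positions: none. Hamming distance = 0. The maximum possible Hamming distance for length-13 strings is 13, so d_H/13 = 0/13 = 0.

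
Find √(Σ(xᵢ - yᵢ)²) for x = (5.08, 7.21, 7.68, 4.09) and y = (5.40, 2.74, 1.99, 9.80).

√(Σ(x_i - y_i)²) = √((5.08 - 5.4)² + (7.21 - 2.74)² + (7.68 - 1.99)² + (4.09 - 9.8)²)
= √((-0.32)² + 4.47² + 5.69² + (-5.71)²) = √(0.1024 + 19.9809 + 32.3761 + 32.6041) = √85.0635 ≈ 9.223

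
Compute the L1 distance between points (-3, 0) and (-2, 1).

Σ|x_i - y_i| = |-3 - (-2)| + |0 - 1| = 1 + 1 = 2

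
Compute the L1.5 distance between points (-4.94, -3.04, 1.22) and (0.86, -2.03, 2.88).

(Σ|x_i - y_i|^1.5)^(1/1.5) = (|-4.94 - 0.86|^1.5 + |-3.04 - (-2.03)|^1.5 + |1.22 - 2.88|^1.5)^(1/1.5)
= (5.8^1.5 + 1.01^1.5 + 1.66^1.5)^(1/1.5) ≈ (13.9682 + 1.015 + 2.1388)^(1/1.5) = (17.122)^(1/1.5) ≈ 6.6431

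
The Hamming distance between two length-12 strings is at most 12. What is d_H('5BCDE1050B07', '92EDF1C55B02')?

Differing positions: 1, 2, 3, 5, 7, 9, 12. Hamming distance = 7. The maximum possible Hamming distance for length-12 strings is 12, so d_H/12 = 7/12 ≈ 0.5833.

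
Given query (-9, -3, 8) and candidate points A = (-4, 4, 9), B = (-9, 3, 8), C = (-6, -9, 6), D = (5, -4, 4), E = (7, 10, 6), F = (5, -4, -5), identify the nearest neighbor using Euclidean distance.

Distances: d(A) ≈ 8.6603, d(B) = 6, d(C) = 7, d(D) ≈ 14.5945, d(E) ≈ 20.7123, d(F) ≈ 19.1311. Nearest: B = (-9, 3, 8) with distance 6.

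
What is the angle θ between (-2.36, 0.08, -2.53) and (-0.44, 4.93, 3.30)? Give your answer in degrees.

With u = (-2.36, 0.08, -2.53), v = (-0.44, 4.93, 3.30):
u·v = (-2.36)·(-0.44) + 0.08·4.93 + (-2.53)·3.3 = 1.0384 + 0.3944 + (-8.349) = -6.9162.
|u| = √((-2.36)² + 0.08² + (-2.53)²) = √(5.5696 + 0.0064 + 6.4009) = √11.9769, |v| = √((-0.44)² + 4.93² + 3.3²) = √(0.1936 + 24.3049 + 10.89) = √35.3885.
cos θ = (u·v)/(|u||v|) = -6.9162/(√11.9769·√35.3885) ≈ -0.335942
θ = arccos(-0.335942) ≈ 109.63°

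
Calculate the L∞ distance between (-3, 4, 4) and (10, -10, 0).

max(|x_i - y_i|) = max(|-3 - 10|, |4 - (-10)|, |4 - 0|) = max(13, 14, 4) = 14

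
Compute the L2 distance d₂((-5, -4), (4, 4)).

√(Σ(x_i - y_i)²) = √((-5 - 4)² + (-4 - 4)²)
= √((-9)² + (-8)²) = √(81 + 64) = √145 ≈ 12.0416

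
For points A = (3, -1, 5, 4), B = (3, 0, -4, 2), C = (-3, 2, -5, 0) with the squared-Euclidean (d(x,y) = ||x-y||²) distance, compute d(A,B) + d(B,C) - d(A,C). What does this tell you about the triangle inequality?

d(A,B) = 0² + 1² + 9² + 2² = 86, d(B,C) = 6² + 2² + 1² + 2² = 45, d(A,C) = 6² + 3² + 10² + 4² = 161.
d(A,B) + d(B,C) - d(A,C) = 86 + 45 - 161 = 131 - 161 = -30. This is < 0, so the triangle inequality FAILS for these points (squared-Euclidean is not a metric).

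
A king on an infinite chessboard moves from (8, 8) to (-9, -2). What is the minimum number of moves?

max(|x_i - y_i|) = max(|8 - (-9)|, |8 - (-2)|) = max(17, 10) = 17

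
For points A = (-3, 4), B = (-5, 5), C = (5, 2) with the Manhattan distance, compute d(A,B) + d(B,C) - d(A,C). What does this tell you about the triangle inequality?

d(A,B) = 2 + 1 = 3, d(B,C) = 10 + 3 = 13, d(A,C) = 8 + 2 = 10.
d(A,B) + d(B,C) - d(A,C) = 3 + 13 - 10 = 16 - 10 = 6. This is ≥ 0, so the triangle inequality holds for these points.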